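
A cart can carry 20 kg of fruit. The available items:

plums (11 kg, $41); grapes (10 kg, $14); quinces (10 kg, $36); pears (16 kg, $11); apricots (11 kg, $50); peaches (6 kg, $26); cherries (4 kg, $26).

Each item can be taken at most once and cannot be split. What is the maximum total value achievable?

$88

Check high-value combinations within 20 kg:
- quinces+peaches+cherries: weight 10+6+4=20, value 36+26+26=88
- apricots+cherries: weight 11+4=15, value 50+26=76
- apricots+peaches: weight 11+6=17, value 50+26=76
- plums+cherries: weight 11+4=15, value 41+26=67
Best: $88.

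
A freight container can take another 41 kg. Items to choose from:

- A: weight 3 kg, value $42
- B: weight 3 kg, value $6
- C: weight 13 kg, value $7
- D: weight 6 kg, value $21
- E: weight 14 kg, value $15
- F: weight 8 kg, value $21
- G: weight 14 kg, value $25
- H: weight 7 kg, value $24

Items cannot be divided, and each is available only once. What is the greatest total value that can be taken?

Check high-value combinations within 41 kg:
- A+B+D+F+G+H: weight 3+3+6+8+14+7=41, value 42+6+21+21+25+24=139
- A+D+F+G+H: weight 3+6+8+14+7=38, value 42+21+21+25+24=133
- A+B+D+E+F+H: weight 3+3+6+14+8+7=41, value 42+6+21+15+21+24=129
- A+D+E+F+H: weight 3+6+14+8+7=38, value 42+21+15+21+24=123
Best: $139.

$139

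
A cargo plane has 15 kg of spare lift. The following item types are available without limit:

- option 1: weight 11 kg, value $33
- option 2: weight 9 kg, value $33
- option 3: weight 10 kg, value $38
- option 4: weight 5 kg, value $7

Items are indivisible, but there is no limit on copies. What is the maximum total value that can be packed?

Best value-per-unit is option 3 at 38/10; filling with it alone gives 1×38 = 38.
Optimal mix: 1×option 3 + 1×option 4 → weight 15, value 45.

$45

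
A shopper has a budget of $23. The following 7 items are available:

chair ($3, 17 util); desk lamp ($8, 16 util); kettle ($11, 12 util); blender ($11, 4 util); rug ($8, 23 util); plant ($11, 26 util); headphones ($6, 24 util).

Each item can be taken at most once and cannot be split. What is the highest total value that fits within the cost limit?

This is a 0/1 knapsack; check combinations near the capacity.
- chair+plant+headphones: cost 3+11+6=20, value 17+26+24=67
- chair+rug+plant: cost 3+8+11=22, value 17+23+26=66
- chair+rug+headphones: cost 3+8+6=17, value 17+23+24=64
Best: 67 util.

67 util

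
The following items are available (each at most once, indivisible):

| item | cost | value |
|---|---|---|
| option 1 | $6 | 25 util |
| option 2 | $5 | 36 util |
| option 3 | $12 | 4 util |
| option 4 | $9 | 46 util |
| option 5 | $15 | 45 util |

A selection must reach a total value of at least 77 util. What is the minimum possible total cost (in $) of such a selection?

Subsets with value ≥ 77, sorted by total cost:
- option 2+option 4: cost 14, value 82
- option 1+option 2+option 4: cost 20, value 107
- option 2+option 5: cost 20, value 81
- option 4+option 5: cost 24, value 91
Minimum cost: 14 $.

14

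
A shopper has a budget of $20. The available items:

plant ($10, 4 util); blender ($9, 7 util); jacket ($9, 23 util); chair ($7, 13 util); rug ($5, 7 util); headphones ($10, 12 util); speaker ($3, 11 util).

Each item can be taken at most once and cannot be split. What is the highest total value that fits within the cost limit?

47 util

Check high-value combinations within $20:
- jacket+chair+speaker: cost 9+7+3=19, value 23+13+11=47
- jacket+rug+speaker: cost 9+5+3=17, value 23+7+11=41
- jacket+chair: cost 9+7=16, value 23+13=36
Best: 47 util.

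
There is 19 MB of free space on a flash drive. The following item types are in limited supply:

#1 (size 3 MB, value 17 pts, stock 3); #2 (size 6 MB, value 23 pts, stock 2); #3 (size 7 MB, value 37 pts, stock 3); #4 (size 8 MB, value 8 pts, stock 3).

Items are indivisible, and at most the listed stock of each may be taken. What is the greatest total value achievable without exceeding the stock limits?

Best selections within size 19 and stock limits:
- 2×#1 + 1×#2 + 1×#3: size 19, value 94
- 1×#1 + 2×#3: size 17, value 91
Best: 94 pts.

94 pts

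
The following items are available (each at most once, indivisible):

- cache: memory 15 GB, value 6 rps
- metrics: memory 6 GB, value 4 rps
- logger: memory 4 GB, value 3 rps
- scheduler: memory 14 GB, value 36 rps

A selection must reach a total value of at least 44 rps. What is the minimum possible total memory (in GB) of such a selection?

33

Subsets with value ≥ 44, sorted by total memory:
- cache+logger+scheduler: memory 33, value 45
- cache+metrics+scheduler: memory 35, value 46
Minimum memory: 33 GB.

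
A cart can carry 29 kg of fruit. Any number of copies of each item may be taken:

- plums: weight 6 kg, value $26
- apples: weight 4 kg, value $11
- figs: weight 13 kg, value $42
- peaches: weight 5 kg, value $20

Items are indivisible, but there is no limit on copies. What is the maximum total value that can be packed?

$124

Best value-per-unit is plums at 26/6; filling with it alone gives 4×26 = 104.
Optimal mix: 4×plums + 1×peaches → weight 29, value 124.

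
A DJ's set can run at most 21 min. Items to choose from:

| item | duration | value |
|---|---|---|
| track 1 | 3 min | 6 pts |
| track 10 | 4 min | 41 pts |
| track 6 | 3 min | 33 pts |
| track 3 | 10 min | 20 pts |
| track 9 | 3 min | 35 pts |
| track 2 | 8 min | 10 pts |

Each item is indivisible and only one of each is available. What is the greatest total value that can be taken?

Check high-value combinations within 21 min:
- track 10+track 6+track 3+track 9: duration 4+3+10+3=20, value 41+33+20+35=129
- track 1+track 10+track 6+track 9+track 2: duration 3+4+3+3+8=21, value 6+41+33+35+10=125
- track 10+track 6+track 9+track 2: duration 4+3+3+8=18, value 41+33+35+10=119
Best: 129 pts.

129 pts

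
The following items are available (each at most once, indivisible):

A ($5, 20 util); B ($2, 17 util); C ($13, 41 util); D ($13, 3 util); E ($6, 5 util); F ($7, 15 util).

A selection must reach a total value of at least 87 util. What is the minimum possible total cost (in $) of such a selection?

27

Subsets with value ≥ 87, sorted by total cost:
- A+B+C+F: cost 27, value 93
- A+B+C+E+F: cost 33, value 98
- A+B+C+D+F: cost 40, value 96
- A+B+C+D+E+F: cost 46, value 101
Minimum cost: 27 $.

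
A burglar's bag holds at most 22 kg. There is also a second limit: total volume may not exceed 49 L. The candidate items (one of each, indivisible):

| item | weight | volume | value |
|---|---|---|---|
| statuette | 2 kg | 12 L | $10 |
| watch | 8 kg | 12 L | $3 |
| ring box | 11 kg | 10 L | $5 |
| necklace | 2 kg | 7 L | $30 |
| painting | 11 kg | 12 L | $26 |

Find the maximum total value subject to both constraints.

$66

Feasible sets respecting both limits:
- statuette+necklace+painting: weight 15, volume 31, value 66
- watch+necklace+painting: weight 21, volume 31, value 59
- necklace+painting: weight 13, volume 19, value 56
Best: $66.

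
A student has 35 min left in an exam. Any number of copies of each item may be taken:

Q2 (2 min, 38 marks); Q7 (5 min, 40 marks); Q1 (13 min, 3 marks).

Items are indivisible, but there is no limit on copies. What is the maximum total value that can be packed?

646 marks

Best value-per-unit is Q2 at 38/2, and filling with it alone uses time 17×2=34. No mix of the others beats 17×38 = 646.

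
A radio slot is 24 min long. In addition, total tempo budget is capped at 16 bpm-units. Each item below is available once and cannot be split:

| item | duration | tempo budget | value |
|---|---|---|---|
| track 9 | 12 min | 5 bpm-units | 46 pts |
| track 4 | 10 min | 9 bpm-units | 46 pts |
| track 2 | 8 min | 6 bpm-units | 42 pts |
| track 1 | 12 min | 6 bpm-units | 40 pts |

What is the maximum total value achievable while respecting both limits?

92 pts

Feasible sets respecting both limits:
- track 9+track 4: duration 22, tempo budget 14, value 92
- track 9+track 2: duration 20, tempo budget 11, value 88
- track 4+track 2: duration 18, tempo budget 15, value 88
- track 9+track 1: duration 24, tempo budget 11, value 86
Best: 92 pts.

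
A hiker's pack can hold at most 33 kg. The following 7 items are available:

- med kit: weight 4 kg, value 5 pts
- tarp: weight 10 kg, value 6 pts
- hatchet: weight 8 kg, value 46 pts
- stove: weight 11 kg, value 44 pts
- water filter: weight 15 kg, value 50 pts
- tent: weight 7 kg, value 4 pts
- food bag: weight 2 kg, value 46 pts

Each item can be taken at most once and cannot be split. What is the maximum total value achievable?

Check high-value combinations within 33 kg:
- med kit+hatchet+water filter+food bag: weight 4+8+15+2=29, value 5+46+50+46=147
- hatchet+water filter+tent+food bag: weight 8+15+7+2=32, value 46+50+4+46=146
- med kit+stove+water filter+food bag: weight 4+11+15+2=32, value 5+44+50+46=145
- med kit+hatchet+stove+tent+food bag: weight 4+8+11+7+2=32, value 5+46+44+4+46=145
- hatchet+water filter+food bag: weight 8+15+2=25, value 46+50+46=142
Best: 147 pts.

147 pts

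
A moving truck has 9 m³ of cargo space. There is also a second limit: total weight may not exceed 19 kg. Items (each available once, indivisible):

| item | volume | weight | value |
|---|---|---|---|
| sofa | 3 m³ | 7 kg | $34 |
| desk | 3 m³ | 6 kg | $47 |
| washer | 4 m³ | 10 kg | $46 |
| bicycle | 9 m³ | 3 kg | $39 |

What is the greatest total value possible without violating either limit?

Feasible sets respecting both limits:
- desk+washer: volume 7, weight 16, value 93
- sofa+desk: volume 6, weight 13, value 81
- sofa+washer: volume 7, weight 17, value 80
- desk: volume 3, weight 6, value 47
Best: $93.

$93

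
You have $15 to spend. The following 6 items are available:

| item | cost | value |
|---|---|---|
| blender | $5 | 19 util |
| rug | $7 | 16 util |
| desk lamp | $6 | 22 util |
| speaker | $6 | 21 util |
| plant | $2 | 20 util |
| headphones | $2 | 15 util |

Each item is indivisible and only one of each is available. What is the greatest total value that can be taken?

76 util

Check high-value combinations within $15:
- blender+desk lamp+plant+headphones: cost 5+6+2+2=15, value 19+22+20+15=76
- blender+speaker+plant+headphones: cost 5+6+2+2=15, value 19+21+20+15=75
- desk lamp+speaker+plant: cost 6+6+2=14, value 22+21+20=63
Best: 76 util.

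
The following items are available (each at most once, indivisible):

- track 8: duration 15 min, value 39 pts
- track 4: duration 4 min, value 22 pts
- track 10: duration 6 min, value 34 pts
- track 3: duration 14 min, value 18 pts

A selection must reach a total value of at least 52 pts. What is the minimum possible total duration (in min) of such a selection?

Subsets with value ≥ 52, sorted by total duration:
- track 4+track 10: duration 10, value 56
- track 8+track 4: duration 19, value 61
- track 10+track 3: duration 20, value 52
Minimum duration: 10 min.

10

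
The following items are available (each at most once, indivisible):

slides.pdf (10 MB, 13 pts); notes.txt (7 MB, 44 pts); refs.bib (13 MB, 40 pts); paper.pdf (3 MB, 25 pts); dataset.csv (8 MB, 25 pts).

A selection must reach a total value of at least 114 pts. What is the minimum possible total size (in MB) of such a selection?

31

Subsets with value ≥ 114, sorted by total size:
- notes.txt+refs.bib+paper.pdf+dataset.csv: size 31, value 134
- slides.pdf+notes.txt+refs.bib+paper.pdf: size 33, value 122
Minimum size: 31 MB.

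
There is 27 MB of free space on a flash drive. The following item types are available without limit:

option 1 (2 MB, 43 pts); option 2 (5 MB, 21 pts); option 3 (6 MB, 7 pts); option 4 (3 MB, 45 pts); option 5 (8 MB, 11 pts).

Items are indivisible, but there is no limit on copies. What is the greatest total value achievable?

561 pts

Best value-per-unit is option 1 at 43/2; filling with it alone gives 13×43 = 559.
Optimal mix: 12×option 1 + 1×option 4 → size 27, value 561.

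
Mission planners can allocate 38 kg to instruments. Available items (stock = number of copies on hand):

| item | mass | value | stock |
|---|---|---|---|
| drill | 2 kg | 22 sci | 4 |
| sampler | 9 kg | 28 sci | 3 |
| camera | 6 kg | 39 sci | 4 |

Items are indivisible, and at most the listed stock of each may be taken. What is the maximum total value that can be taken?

Top feasible selections:
- 4×drill + 4×camera: mass 32, value 244
- 4×drill + 1×sampler + 3×camera: mass 35, value 233
Best: 244 sci.

244 sci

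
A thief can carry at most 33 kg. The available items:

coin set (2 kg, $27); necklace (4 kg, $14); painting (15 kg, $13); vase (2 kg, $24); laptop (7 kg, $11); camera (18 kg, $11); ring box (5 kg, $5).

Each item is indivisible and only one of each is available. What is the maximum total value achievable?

$89

This is a 0/1 knapsack; check combinations near the capacity.
- coin set+necklace+painting+vase+laptop: weight 2+4+15+2+7=30, value 27+14+13+24+11=89
- coin set+necklace+vase+laptop+camera: weight 2+4+2+7+18=33, value 27+14+24+11+11=87
- coin set+necklace+painting+vase+ring box: weight 2+4+15+2+5=28, value 27+14+13+24+5=83
- coin set+necklace+vase+laptop+ring box: weight 2+4+2+7+5=20, value 27+14+24+11+5=81
- coin set+necklace+vase+camera+ring box: weight 2+4+2+18+5=31, value 27+14+24+11+5=81
Best: $89.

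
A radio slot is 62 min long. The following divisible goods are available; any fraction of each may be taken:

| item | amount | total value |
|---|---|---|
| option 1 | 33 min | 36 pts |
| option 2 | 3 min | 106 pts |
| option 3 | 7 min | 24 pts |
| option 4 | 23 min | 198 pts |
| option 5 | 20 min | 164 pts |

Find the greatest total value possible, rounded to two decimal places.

501.82

Take in order of value per unit:
- option 2 (106/3 per unit): all 3 → value 106, running total 106.00
- option 4 (198/23 per unit): all 23 → value 198, running total 304.00
- option 5 (164/20 per unit): all 20 → value 164, running total 468.00
- option 3 (24/7 per unit): all 7 → value 24, running total 492.00
- option 1 (36/33 per unit): 9 of 33 → value 9×36/33 = 9.8182, running total 501.82
Total 501.82.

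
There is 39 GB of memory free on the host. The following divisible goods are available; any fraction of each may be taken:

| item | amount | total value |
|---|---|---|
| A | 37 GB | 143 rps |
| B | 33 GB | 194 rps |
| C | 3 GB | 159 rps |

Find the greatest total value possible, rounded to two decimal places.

364.59

Take in order of value per unit:
- C (159/3 per unit): all 3 → value 159, running total 159.00
- B (194/33 per unit): all 33 → value 194, running total 353.00
- A (143/37 per unit): 3 of 37 → value 3×143/37 = 11.5946, running total 364.59
Total 364.59.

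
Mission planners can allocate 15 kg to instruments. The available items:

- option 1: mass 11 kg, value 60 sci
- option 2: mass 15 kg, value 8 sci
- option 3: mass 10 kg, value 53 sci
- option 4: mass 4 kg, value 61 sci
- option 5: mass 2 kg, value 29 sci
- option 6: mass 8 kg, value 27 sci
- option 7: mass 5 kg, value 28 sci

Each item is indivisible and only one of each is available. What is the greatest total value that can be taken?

This is a 0/1 knapsack; check combinations near the capacity.
- option 1+option 4: mass 11+4=15, value 60+61=121
- option 4+option 5+option 7: mass 4+2+5=11, value 61+29+28=118
- option 4+option 5+option 6: mass 4+2+8=14, value 61+29+27=117
- option 3+option 4: mass 10+4=14, value 53+61=114
- option 4+option 5: mass 4+2=6, value 61+29=90
Best: 121 sci.

121 sci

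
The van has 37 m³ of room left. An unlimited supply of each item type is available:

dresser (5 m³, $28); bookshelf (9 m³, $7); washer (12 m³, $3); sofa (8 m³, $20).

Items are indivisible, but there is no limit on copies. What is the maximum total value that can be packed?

Best value-per-unit is dresser at 28/5, and filling with it alone uses volume 7×5=35. No mix of the others beats 7×28 = 196.

$196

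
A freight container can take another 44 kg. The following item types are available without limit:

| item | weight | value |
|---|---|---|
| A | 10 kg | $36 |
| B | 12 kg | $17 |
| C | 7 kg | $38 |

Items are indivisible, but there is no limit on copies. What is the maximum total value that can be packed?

Best value-per-unit is C at 38/7, and filling with it alone uses weight 6×7=42. No mix of the others beats 6×38 = 228.

$228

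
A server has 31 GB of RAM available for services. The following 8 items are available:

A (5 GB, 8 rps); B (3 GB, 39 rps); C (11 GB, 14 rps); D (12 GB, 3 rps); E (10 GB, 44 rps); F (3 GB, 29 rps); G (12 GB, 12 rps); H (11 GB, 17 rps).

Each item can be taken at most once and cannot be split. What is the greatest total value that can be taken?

129 rps

Check high-value combinations within 31 GB:
- B+E+F+H: memory 3+10+3+11=27, value 39+44+29+17=129
- B+C+E+F: memory 3+11+10+3=27, value 39+14+44+29=126
- B+E+F+G: memory 3+10+3+12=28, value 39+44+29+12=124
- A+B+E+F: memory 5+3+10+3=21, value 8+39+44+29=120
- B+D+E+F: memory 3+12+10+3=28, value 39+3+44+29=115
Best: 129 rps.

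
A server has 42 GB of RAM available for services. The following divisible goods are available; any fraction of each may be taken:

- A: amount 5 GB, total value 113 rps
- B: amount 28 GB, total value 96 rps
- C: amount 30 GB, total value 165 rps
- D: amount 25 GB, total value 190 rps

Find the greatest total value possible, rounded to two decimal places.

369.00

Take in order of value per unit:
- A (113/5 per unit): all 5 → value 113, running total 113.00
- D (190/25 per unit): all 25 → value 190, running total 303.00
- C (165/30 per unit): 12 of 30 → value 12×165/30 = 66.0000, running total 369.00
Total 369.00.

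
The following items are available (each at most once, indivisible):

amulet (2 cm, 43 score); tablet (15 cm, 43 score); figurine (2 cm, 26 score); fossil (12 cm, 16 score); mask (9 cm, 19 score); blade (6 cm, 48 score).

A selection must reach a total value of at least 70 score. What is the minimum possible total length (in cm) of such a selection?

8

Subsets with value ≥ 70, sorted by total length:
- amulet+blade: length 8, value 91
- figurine+blade: length 8, value 74
Minimum length: 8 cm.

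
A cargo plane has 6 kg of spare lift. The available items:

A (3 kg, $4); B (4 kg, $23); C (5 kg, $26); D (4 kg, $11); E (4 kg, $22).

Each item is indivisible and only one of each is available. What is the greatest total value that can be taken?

$26

Check high-value combinations within 6 kg:
- C: weight 5, value 26
- B: weight 4, value 23
- E: weight 4, value 22
Best: $26.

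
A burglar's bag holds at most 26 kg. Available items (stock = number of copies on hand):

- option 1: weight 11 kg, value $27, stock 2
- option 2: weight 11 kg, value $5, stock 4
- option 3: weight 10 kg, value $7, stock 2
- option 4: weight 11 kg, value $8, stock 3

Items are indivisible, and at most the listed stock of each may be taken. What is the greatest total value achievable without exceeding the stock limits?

Best selections within weight 26 and stock limits:
- 2×option 1: weight 22, value 54
- 1×option 1 + 1×option 4: weight 22, value 35
Best: $54.

$54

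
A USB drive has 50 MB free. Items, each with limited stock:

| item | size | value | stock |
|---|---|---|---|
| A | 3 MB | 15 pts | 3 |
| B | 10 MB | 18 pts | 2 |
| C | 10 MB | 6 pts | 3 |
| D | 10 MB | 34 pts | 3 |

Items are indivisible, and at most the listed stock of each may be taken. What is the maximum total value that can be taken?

165 pts

Top feasible selections:
- 3×A + 1×B + 3×D: size 49, value 165
- 3×A + 1×C + 3×D: size 49, value 153
Best: 165 pts.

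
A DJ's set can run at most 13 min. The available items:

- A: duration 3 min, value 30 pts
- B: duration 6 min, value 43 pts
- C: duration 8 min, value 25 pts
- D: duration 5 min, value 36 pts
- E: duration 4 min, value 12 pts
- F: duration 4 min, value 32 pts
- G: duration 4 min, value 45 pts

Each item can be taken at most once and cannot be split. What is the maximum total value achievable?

118 pts

This is a 0/1 knapsack; check combinations near the capacity.
- A+B+G: duration 3+6+4=13, value 30+43+45=118
- D+F+G: duration 5+4+4=13, value 36+32+45=113
- A+D+G: duration 3+5+4=12, value 30+36+45=111
Best: 118 pts.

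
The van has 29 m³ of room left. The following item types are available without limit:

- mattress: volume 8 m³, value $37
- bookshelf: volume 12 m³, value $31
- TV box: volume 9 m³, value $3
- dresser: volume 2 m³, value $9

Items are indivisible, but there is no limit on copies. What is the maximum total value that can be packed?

$129

Best value-per-unit is mattress at 37/8; filling with it alone gives 3×37 = 111.
Optimal mix: 3×mattress + 2×dresser → volume 28, value 129.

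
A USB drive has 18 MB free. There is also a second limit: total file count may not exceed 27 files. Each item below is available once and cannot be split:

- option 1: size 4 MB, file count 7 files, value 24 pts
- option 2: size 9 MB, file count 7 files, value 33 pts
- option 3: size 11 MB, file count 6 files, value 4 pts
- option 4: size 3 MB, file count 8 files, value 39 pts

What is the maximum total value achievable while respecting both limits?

96 pts

Feasible sets respecting both limits:
- option 1+option 2+option 4: size 16, file count 22, value 96
- option 2+option 4: size 12, file count 15, value 72
- option 1+option 3+option 4: size 18, file count 21, value 67
- option 1+option 4: size 7, file count 15, value 63
Best: 96 pts.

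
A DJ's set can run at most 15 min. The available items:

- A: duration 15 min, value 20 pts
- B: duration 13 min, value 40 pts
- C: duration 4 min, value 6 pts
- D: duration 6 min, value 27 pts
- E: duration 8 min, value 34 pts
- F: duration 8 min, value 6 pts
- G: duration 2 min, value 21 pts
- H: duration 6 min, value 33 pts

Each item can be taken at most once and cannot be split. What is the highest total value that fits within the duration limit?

Check high-value combinations within 15 min:
- D+G+H: duration 6+2+6=14, value 27+21+33=81
- E+H: duration 8+6=14, value 34+33=67
- D+E: duration 6+8=14, value 27+34=61
Best: 81 pts.

81 pts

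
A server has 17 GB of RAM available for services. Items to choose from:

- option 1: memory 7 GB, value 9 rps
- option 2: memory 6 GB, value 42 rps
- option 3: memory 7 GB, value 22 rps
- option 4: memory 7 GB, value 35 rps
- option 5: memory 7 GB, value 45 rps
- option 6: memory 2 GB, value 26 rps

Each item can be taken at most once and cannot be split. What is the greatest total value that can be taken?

113 rps

Check high-value combinations within 17 GB:
- option 2+option 5+option 6: memory 6+7+2=15, value 42+45+26=113
- option 4+option 5+option 6: memory 7+7+2=16, value 35+45+26=106
- option 2+option 4+option 6: memory 6+7+2=15, value 42+35+26=103
Best: 113 rps.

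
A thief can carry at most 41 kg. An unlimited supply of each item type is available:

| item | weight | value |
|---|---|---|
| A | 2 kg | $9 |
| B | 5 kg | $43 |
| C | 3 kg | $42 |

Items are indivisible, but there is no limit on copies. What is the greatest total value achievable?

Best value-per-unit is C at 42/3; filling with it alone gives 13×42 = 546.
Optimal mix: 1×A + 13×C → weight 41, value 555.

$555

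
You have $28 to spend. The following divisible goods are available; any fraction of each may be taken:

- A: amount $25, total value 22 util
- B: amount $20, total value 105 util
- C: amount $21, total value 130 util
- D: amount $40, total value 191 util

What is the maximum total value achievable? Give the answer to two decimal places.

166.75

Take in order of value per unit:
- C (130/21 per unit): all 21 → value 130, running total 130.00
- B (105/20 per unit): 7 of 20 → value 7×105/20 = 36.7500, running total 166.75
Total 166.75.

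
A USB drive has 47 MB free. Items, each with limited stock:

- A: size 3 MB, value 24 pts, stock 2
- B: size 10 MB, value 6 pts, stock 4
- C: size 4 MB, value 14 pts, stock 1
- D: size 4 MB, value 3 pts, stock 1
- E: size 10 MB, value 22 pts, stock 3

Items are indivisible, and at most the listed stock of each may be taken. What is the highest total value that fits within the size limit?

Best selections within size 47 and stock limits:
- 2×A + 1×C + 1×D + 3×E: size 44, value 131
- 2×A + 1×C + 3×E: size 40, value 128
Best: 131 pts.

131 pts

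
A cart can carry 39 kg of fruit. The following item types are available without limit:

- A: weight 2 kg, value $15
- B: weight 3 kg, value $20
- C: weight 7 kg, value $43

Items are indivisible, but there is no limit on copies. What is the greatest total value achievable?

$290

Best value-per-unit is A at 15/2; filling with it alone gives 19×15 = 285.
Optimal mix: 18×A + 1×B → weight 39, value 290.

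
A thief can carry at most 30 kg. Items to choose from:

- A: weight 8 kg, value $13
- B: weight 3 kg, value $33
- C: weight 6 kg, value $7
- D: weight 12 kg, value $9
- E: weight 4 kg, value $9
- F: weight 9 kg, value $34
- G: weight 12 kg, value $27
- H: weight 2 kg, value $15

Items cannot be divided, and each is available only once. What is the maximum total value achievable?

Check high-value combinations within 30 kg:
- B+E+F+G+H: weight 3+4+9+12+2=30, value 33+9+34+27+15=118
- B+F+G+H: weight 3+9+12+2=26, value 33+34+27+15=109
- A+B+E+F+H: weight 8+3+4+9+2=26, value 13+33+9+34+15=104
- B+E+F+G: weight 3+4+9+12=28, value 33+9+34+27=103
Best: $118.

$118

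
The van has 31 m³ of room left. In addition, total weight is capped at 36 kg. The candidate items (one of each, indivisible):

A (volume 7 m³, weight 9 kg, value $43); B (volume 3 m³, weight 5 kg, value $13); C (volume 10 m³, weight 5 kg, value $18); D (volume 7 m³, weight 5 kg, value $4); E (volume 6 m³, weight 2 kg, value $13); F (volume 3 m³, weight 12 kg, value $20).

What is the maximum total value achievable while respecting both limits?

$107

Feasible sets respecting both limits:
- A+B+C+E+F: volume 29, weight 33, value 107
- A+B+C+D+F: volume 30, weight 36, value 98
- A+B+C+F: volume 23, weight 31, value 94
- A+C+E+F: volume 26, weight 28, value 94
Best: $107.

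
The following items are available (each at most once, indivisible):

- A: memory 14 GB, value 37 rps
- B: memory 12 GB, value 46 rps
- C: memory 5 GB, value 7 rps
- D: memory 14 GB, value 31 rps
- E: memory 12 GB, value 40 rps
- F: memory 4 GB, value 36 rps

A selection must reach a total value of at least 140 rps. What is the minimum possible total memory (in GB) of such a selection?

42

Subsets with value ≥ 140, sorted by total memory:
- A+B+E+F: memory 42, value 159
- B+D+E+F: memory 42, value 153
- A+B+D+F: memory 44, value 150
- A+D+E+F: memory 44, value 144
Minimum memory: 42 GB.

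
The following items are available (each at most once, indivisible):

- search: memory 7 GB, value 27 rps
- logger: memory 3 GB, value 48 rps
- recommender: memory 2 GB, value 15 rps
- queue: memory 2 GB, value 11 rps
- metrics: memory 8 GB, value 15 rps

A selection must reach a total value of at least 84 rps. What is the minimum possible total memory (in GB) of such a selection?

Subsets with value ≥ 84, sorted by total memory:
- search+logger+recommender: memory 12, value 90
- search+logger+queue: memory 12, value 86
Minimum memory: 12 GB.

12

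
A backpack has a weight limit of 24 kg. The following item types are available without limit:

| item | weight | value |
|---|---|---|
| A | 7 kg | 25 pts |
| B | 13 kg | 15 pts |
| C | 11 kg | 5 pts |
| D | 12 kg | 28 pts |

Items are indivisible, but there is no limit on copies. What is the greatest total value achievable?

Best value-per-unit is A at 25/7, and filling with it alone uses weight 3×7=21. No mix of the others beats 3×25 = 75.

75 pts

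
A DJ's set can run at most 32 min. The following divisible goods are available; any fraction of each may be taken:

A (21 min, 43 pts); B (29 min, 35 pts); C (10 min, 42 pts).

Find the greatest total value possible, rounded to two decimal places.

86.21

Take in order of value per unit:
- C (42/10 per unit): all 10 → value 42, running total 42.00
- A (43/21 per unit): all 21 → value 43, running total 85.00
- B (35/29 per unit): 1 of 29 → value 1×35/29 = 1.2069, running total 86.21
Total 86.21.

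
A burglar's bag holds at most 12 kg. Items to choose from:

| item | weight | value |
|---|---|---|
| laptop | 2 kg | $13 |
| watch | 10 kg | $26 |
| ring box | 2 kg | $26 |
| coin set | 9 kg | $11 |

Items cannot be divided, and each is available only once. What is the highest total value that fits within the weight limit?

$52

Check high-value combinations within 12 kg:
- watch+ring box: weight 10+2=12, value 26+26=52
- laptop+ring box: weight 2+2=4, value 13+26=39
- laptop+watch: weight 2+10=12, value 13+26=39
- ring box+coin set: weight 2+9=11, value 26+11=37
Best: $52.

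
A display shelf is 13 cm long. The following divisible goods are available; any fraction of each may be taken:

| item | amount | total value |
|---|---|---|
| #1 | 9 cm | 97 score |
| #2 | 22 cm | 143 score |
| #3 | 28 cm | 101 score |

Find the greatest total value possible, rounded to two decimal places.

Take in order of value per unit:
- #1 (97/9 per unit): all 9 → value 97, running total 97.00
- #2 (143/22 per unit): 4 of 22 → value 4×143/22 = 26.0000, running total 123.00
Total 123.00.

123.00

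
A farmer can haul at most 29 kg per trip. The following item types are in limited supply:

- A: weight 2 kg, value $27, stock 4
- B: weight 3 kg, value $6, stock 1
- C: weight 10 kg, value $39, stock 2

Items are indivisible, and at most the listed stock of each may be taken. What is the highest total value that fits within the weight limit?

$186

Best selections within weight 29 and stock limits:
- 4×A + 2×C: weight 28, value 186
- 3×A + 1×B + 2×C: weight 29, value 165
Best: $186.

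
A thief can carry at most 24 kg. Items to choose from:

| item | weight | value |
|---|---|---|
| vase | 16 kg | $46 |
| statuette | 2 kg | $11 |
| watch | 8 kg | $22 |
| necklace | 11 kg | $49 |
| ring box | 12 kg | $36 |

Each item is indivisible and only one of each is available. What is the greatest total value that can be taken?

This is a 0/1 knapsack; check combinations near the capacity.
- necklace+ring box: weight 11+12=23, value 49+36=85
- statuette+watch+necklace: weight 2+8+11=21, value 11+22+49=82
- watch+necklace: weight 8+11=19, value 22+49=71
Best: $85.

$85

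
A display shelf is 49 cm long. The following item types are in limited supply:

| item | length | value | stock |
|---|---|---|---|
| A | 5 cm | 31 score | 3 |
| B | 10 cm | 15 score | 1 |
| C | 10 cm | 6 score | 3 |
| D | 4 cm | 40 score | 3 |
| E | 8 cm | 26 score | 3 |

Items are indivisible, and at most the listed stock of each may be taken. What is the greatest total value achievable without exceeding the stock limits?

Top feasible selections:
- 3×A + 3×D + 2×E: length 43, value 265
- 2×A + 3×D + 3×E: length 46, value 260
- 3×A + 1×B + 3×D + 1×E: length 45, value 254
Best: 265 score.

265 score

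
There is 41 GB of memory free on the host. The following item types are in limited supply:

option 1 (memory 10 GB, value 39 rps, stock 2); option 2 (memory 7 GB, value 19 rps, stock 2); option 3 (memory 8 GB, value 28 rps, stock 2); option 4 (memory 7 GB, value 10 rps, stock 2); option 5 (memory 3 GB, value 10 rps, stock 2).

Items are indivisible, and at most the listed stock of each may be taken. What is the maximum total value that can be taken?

145 rps

Best selections within memory 41 and stock limits:
- 2×option 1 + 1×option 2 + 1×option 3 + 2×option 5: memory 41, value 145
- 2×option 1 + 2×option 3 + 1×option 5: memory 39, value 144
- 2×option 1 + 2×option 2 + 2×option 5: memory 40, value 136
Best: 145 rps.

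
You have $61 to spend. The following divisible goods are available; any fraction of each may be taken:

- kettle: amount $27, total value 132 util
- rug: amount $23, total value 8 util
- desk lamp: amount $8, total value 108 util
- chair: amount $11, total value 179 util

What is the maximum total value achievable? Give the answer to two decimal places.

Take in order of value per unit:
- chair (179/11 per unit): all 11 → value 179, running total 179.00
- desk lamp (108/8 per unit): all 8 → value 108, running total 287.00
- kettle (132/27 per unit): all 27 → value 132, running total 419.00
- rug (8/23 per unit): 15 of 23 → value 15×8/23 = 5.2174, running total 424.22
Total 424.22.

424.22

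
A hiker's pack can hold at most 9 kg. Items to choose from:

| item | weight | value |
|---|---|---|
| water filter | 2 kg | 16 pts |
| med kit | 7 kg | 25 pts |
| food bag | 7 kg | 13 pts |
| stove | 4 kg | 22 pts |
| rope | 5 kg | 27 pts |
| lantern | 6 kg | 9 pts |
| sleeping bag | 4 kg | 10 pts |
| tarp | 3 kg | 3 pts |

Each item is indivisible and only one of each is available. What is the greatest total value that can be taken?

49 pts

This is a 0/1 knapsack; check combinations near the capacity.
- stove+rope: weight 4+5=9, value 22+27=49
- water filter+rope: weight 2+5=7, value 16+27=43
- water filter+med kit: weight 2+7=9, value 16+25=41
- water filter+stove+tarp: weight 2+4+3=9, value 16+22+3=41
- water filter+stove: weight 2+4=6, value 16+22=38
Best: 49 pts.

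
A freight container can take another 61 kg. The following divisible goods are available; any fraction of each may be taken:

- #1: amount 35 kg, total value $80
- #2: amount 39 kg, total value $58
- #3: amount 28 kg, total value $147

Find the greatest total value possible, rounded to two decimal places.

222.43

Take in order of value per unit:
- #3 (147/28 per unit): all 28 → value 147, running total 147.00
- #1 (80/35 per unit): 33 of 35 → value 33×80/35 = 75.4286, running total 222.43
Total 222.43.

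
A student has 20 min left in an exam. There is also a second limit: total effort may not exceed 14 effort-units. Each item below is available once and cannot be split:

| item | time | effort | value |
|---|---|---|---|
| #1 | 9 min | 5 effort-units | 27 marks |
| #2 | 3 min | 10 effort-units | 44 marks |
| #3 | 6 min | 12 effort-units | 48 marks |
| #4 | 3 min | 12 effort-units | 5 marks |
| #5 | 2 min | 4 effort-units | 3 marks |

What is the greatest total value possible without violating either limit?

48 marks

Feasible sets respecting both limits:
- #3: time 6, effort 12, value 48
- #2+#5: time 5, effort 14, value 47
- #2: time 3, effort 10, value 44
- #1+#5: time 11, effort 9, value 30
Best: 48 marks.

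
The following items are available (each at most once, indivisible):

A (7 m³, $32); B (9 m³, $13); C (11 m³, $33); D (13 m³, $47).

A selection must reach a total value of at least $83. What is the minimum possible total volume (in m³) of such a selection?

29

Subsets with value ≥ 83, sorted by total volume:
- A+B+D: volume 29, value 92
- A+C+D: volume 31, value 112
Minimum volume: 29 m³.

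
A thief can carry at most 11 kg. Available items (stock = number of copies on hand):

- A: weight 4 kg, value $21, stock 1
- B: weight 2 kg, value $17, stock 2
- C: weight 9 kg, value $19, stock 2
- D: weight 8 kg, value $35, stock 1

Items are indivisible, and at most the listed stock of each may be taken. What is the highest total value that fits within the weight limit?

Top feasible selections:
- 1×A + 2×B: weight 8, value 55
- 1×B + 1×D: weight 10, value 52
- 1×A + 1×B: weight 6, value 38
Best: $55.

$55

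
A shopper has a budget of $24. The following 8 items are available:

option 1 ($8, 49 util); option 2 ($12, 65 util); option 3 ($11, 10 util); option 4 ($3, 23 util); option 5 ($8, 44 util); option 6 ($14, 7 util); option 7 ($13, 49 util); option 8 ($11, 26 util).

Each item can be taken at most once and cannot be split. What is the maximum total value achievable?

137 util

Check high-value combinations within $24:
- option 1+option 2+option 4: cost 8+12+3=23, value 49+65+23=137
- option 2+option 4+option 5: cost 12+3+8=23, value 65+23+44=132
- option 1+option 4+option 7: cost 8+3+13=24, value 49+23+49=121
- option 1+option 4+option 5: cost 8+3+8=19, value 49+23+44=116
Best: 137 util.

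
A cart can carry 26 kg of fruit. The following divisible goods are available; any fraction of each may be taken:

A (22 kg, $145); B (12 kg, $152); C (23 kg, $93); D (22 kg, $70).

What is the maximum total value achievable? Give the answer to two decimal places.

Take in order of value per unit:
- B (152/12 per unit): all 12 → value 152, running total 152.00
- A (145/22 per unit): 14 of 22 → value 14×145/22 = 92.2727, running total 244.27
Total 244.27.

244.27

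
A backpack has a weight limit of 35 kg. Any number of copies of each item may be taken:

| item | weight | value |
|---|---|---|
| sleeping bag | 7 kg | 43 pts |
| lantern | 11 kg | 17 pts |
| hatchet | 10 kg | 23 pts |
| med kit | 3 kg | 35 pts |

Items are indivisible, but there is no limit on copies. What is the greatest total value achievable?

Best value-per-unit is med kit at 35/3, and filling with it alone uses weight 11×3=33. No mix of the others beats 11×35 = 385.

385 pts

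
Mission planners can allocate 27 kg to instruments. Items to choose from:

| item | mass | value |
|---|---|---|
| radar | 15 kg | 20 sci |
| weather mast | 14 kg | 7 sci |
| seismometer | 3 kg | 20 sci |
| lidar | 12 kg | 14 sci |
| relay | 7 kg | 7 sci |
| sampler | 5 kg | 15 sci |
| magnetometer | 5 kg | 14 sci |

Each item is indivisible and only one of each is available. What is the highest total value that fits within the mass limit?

63 sci

Check high-value combinations within 27 kg:
- seismometer+lidar+sampler+magnetometer: mass 3+12+5+5=25, value 20+14+15+14=63
- seismometer+relay+sampler+magnetometer: mass 3+7+5+5=20, value 20+7+15+14=56
- seismometer+lidar+relay+sampler: mass 3+12+7+5=27, value 20+14+7+15=56
Best: 63 sci.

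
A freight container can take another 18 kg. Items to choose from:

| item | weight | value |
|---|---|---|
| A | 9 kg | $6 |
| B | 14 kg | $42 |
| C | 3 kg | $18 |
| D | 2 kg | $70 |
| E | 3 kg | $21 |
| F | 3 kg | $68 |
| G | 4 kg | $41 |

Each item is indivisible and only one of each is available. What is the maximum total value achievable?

Check high-value combinations within 18 kg:
- C+D+E+F+G: weight 3+2+3+3+4=15, value 18+70+21+68+41=218
- D+E+F+G: weight 2+3+3+4=12, value 70+21+68+41=200
- C+D+F+G: weight 3+2+3+4=12, value 18+70+68+41=197
- A+D+F+G: weight 9+2+3+4=18, value 6+70+68+41=185
Best: $218.

$218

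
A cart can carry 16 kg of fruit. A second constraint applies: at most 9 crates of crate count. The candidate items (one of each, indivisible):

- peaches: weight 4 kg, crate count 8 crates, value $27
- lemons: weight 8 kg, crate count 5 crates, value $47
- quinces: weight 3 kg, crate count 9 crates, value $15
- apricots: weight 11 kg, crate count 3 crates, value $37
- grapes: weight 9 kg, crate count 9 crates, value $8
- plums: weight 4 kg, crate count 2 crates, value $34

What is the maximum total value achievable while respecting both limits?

$81

Feasible sets respecting both limits:
- lemons+plums: weight 12, crate count 7, value 81
- apricots+plums: weight 15, crate count 5, value 71
- lemons: weight 8, crate count 5, value 47
Best: $81.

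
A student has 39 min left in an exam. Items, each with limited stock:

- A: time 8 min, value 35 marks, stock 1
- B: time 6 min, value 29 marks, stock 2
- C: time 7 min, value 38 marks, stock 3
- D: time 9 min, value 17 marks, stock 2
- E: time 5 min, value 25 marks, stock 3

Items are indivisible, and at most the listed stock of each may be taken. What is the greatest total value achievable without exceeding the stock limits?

199 marks

Best selections within time 39 and stock limits:
- 1×A + 3×C + 2×E: time 39, value 199
- 2×B + 3×C + 1×E: time 38, value 197
Best: 199 marks.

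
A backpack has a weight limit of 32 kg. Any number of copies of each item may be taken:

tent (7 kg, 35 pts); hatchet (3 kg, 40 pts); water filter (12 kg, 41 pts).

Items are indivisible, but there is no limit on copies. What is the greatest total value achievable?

400 pts

Best value-per-unit is hatchet at 40/3, and filling with it alone uses weight 10×3=30. No mix of the others beats 10×40 = 400.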